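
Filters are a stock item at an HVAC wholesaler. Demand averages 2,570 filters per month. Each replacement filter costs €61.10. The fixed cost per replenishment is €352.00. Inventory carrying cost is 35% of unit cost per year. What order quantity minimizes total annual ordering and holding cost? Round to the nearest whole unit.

Q* ≈ 1,008 filters

Annual demand D = 2,570 × 12 = 30,840.
Holding cost H = 0.35 × €61.10 = €21.3850 per unit per year.
EOQ = √(2DS / H) = √(2 × 30,840 × 352 / 21.385).
= √(21,711,360 / 21.385) = √1,015,261.1644 ≈ 1007.602.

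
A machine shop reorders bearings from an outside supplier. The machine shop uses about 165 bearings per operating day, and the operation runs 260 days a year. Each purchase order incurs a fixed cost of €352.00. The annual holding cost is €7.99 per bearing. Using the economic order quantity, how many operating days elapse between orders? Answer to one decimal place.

Annual demand D = 165 × 260 = 42,900.
EOQ = √(2DS/H) = √(2 × 42,900 × 352 / 7.99) ≈ 1944.20.
Cycle time = Q*/D × 260 = 1944.20 / 42,900 × 260 ≈ 11.783 days.

T ≈ 11.8 days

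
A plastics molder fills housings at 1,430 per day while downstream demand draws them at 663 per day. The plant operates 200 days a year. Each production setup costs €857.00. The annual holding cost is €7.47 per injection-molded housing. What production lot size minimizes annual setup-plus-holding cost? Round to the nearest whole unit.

Annual demand D = 663 × 200 = 132,600.
Production build-up factor (1 − d/p) = 1 − 663/1,430 = 0.5364.
Q* = √(2DS / (H(1 − d/p))) = √(2 × 132,600 × 857 / (7.47 × 0.5364)).
= √(227,276,400 / 4.0066) ≈ 7531.599.

Q* ≈ 7,532 housings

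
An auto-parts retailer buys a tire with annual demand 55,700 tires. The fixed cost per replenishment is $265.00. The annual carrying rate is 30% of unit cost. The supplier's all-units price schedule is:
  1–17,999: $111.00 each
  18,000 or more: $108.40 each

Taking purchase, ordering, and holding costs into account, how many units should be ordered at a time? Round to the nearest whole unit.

Q* ≈ 942 tires

Holding cost per unit per year at price C is H = 0.30·C.
For each price level, check whether its EOQ is feasible; otherwise the best quantity at that price is the breakpoint.
EOQ at $111.00 = 941.6 (feasible in tier 1): TC = 55,700×$111.00 + (55,700/941.6)×265 + (941.6/2)×0.30×$111.00 = $6,214,053.62.
EOQ at $108.40 = 952.8 < 18000, so use break Q=18000: TC = 55,700×$108.40 + (55,700/18000.0)×265 + (18000.0/2)×0.30×$108.40 = $6,331,380.03.
Lowest total cost is $6,214,053.62 at Q = 941.6.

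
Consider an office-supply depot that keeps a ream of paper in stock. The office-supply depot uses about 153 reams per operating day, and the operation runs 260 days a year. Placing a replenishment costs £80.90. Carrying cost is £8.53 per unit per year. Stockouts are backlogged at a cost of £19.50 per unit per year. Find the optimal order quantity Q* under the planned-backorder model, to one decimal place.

Annual demand D = 153 × 260 = 39,780.
With planned backorders, Q* = √(2DS/H) · √((H+B)/B).
√(2DS/H) = √(2 × 39,780 × 80.9 / 8.53) = 868.655.
√((H+B)/B) = √((8.53+19.5)/19.5) = 1.1989.
Q* ≈ 1041.457.

Q* ≈ 1,041.5 reams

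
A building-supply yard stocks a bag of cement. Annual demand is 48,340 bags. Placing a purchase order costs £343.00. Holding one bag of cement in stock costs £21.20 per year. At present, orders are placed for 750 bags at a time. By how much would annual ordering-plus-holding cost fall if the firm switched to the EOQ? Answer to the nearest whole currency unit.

Extra cost ≈ £3,543 per year

EOQ = √(2DS/H) = √(2 × 48,340 × 343 / 21.2) ≈ 1250.68.
Cost at Q* = (D/Q*)S + (Q*/2)H = √(2DSH) ≈ £26,514.49.
Cost at Q = 750: (48,340/750)×343 + (750/2)×21.2 = £22,107.49 + £7,950.00 = £30,057.49.
Excess = £30,057.49 − £26,514.49 = £3,543.00.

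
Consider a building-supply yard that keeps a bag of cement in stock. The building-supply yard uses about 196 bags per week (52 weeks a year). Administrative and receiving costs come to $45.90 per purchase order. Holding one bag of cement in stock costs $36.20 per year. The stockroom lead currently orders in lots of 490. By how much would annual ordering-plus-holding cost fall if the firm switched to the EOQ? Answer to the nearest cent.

Annual demand D = 196 × 52 = 10,192.
EOQ = √(2DS/H) = √(2 × 10,192 × 45.9 / 36.2) ≈ 160.77.
Cost at Q* = (D/Q*)S + (Q*/2)H = √(2DSH) ≈ $5,819.76.
Cost at Q = 490: (10,192/490)×45.9 + (490/2)×36.2 = $954.72 + $8,869.00 = $9,823.72.
Excess = $9,823.72 − $5,819.76 = $4,003.96.

Extra cost ≈ $4,003.96 per year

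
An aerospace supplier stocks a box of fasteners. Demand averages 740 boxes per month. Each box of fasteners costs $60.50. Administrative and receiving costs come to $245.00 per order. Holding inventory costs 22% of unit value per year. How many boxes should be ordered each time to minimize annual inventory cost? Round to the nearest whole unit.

Q* ≈ 572 boxes

Annual demand D = 740 × 12 = 8,880.
Holding cost H = 0.22 × $60.50 = $13.3100 per unit per year.
EOQ = √(2DS / H) = √(2 × 8,880 × 245 / 13.31).
= √(4,351,200 / 13.31) = √326,912.0962 ≈ 571.762.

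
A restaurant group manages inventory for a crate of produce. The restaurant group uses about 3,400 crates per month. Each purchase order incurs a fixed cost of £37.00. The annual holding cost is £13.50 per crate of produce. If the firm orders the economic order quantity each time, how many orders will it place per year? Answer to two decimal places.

N ≈ 86.27 orders per year

Annual demand D = 3,400 × 12 = 40,800.
Q* = √(2DS/H) = √(2 × 40,800 × 37 / 13.5) ≈ 472.91.
Orders per year = D / Q* = 40,800 / 472.91 ≈ 86.274.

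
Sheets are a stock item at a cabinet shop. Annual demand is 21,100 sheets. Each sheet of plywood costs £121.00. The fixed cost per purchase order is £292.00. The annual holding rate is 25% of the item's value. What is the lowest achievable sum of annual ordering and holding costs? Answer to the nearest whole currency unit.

TC* ≈ £19,307

Holding cost H = 0.25 × £121.00 = £30.2500 per unit per year.
Q* = √(2DS/H) = √(2 × 21,100 × 292 / 30.25) ≈ 638.24.
At the optimum the two cost components are equal, so total cost = 2·(Q*/2)H = Q*·H.
Minimum total = √(2DSH) = √(2 × 21,100 × 292 × 30.25) ≈ 19306.802.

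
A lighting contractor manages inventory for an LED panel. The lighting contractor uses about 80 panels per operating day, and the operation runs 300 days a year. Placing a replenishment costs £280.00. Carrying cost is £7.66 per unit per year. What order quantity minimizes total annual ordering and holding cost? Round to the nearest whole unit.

Annual demand D = 80 × 300 = 24,000.
EOQ = √(2DS / H) = √(2 × 24,000 × 280 / 7.66).
= √(13,440,000 / 7.66) = √1,754,569.1906 ≈ 1324.602.

Q* ≈ 1,325 panels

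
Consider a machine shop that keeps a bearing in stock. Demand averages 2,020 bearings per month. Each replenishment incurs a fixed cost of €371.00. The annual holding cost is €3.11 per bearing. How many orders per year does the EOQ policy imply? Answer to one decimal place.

N ≈ 10.1 orders per year

Annual demand D = 2,020 × 12 = 24,240.
Q* = √(2DS/H) = √(2 × 24,240 × 371 / 3.11) ≈ 2404.85.
Orders per year = D / Q* = 24,240 / 2404.85 ≈ 10.080.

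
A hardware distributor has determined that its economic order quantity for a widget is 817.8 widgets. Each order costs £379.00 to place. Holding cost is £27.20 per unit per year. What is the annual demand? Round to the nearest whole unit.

Squaring Q* = √(2DS/H) gives Q*² = 2DS/H.
From Q* = √(2DS/H): D = Q*²H / (2S) = 817.8² × 27.2 / (2 × 379) = 23999.042.

D ≈ 23,999 widgets per year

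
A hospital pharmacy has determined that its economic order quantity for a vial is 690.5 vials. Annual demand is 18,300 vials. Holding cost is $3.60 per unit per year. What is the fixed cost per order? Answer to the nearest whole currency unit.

Squaring Q* = √(2DS/H) gives Q*² = 2DS/H.
From Q* = √(2DS/H): S = Q*²H / (2D) = 690.5² × 3.6 / (2 × 18,300) = 46.8974.

S ≈ $47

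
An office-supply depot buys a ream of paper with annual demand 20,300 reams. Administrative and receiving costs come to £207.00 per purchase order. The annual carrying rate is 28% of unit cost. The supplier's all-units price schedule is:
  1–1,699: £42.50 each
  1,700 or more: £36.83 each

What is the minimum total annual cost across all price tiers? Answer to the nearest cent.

Holding cost per unit per year at price C is H = 0.28·C.
For each price level, check whether its EOQ is feasible; otherwise the best quantity at that price is the breakpoint.
EOQ at £42.50 = 840.4 (feasible in tier 1): TC = 20,300×£42.50 + (20,300/840.4)×207 + (840.4/2)×0.28×£42.50 = £872,750.50.
EOQ at £36.83 = 902.8 < 1700, so use break Q=1700: TC = 20,300×£36.83 + (20,300/1700.0)×207 + (1700.0/2)×0.28×£36.83 = £758,886.36.
Lowest total cost among the candidates is at Q = 1700.0.

TC* ≈ £758,886.36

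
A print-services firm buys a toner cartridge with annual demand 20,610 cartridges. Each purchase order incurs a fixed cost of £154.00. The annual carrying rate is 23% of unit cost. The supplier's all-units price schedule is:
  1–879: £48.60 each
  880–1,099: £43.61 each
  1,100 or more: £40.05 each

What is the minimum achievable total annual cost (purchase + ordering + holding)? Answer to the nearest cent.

Holding cost per unit per year at price C is H = 0.23·C.
Evaluate total cost at each tier's feasible EOQ or, if the EOQ is below the tier, at the tier's minimum quantity.
EOQ at £48.60 = 753.6 (feasible in tier 1): TC = 20,610×£48.60 + (20,610/753.6)×154 + (753.6/2)×0.23×£48.60 = £1,010,069.57.
EOQ at £43.61 = 795.5 < 880, so use break Q=880: TC = 20,610×£43.61 + (20,610/880.0)×154 + (880.0/2)×0.23×£43.61 = £906,822.18.
EOQ at £40.05 = 830.1 < 1100, so use break Q=1100: TC = 20,610×£40.05 + (20,610/1100.0)×154 + (1100.0/2)×0.23×£40.05 = £833,382.22.
Lowest total cost among the candidates is at Q = 1100.0.

TC* ≈ £833,382.22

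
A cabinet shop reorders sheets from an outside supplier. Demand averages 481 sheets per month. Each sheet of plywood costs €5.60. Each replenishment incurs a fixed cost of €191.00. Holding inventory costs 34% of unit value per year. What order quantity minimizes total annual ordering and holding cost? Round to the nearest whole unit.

Q* ≈ 1,076 sheets

Annual demand D = 481 × 12 = 5,772.
Holding cost H = 0.34 × €5.60 = €1.9040 per unit per year.
EOQ = √(2DS / H) = √(2 × 5,772 × 191 / 1.904).
= √(2,204,904 / 1.904) = √1,158,037.8151 ≈ 1076.122.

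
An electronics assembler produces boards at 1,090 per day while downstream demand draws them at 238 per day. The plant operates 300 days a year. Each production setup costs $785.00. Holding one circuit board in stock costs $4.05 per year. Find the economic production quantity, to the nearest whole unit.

Annual demand D = 238 × 300 = 71,400.
Production build-up factor (1 − d/p) = 1 − 238/1,090 = 0.7817.
Q* = √(2DS / (H(1 − d/p))) = √(2 × 71,400 × 785 / (4.05 × 0.7817)).
= √(112,098,000 / 3.1657) ≈ 5950.656.

Q* ≈ 5,951 boards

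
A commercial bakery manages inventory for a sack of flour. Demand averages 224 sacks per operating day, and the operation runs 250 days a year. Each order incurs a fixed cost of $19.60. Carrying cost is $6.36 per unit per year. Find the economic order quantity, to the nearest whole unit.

Annual demand D = 224 × 250 = 56,000.
EOQ = √(2DS / H) = √(2 × 56,000 × 19.6 / 6.36).
= √(2,195,200 / 6.36) = √345,157.2327 ≈ 587.501.

Q* ≈ 588 sacks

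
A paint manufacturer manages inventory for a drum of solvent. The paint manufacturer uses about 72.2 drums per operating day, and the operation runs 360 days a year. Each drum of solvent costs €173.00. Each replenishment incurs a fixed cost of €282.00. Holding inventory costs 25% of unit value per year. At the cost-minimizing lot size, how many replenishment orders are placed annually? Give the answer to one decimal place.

Annual demand D = 72.2 × 360 = 25,992.
Holding cost H = 0.25 × €173.00 = €43.2500 per unit per year.
The optimal lot size = √(2DS/H) = √(2 × 25,992 × 282 / 43.25) ≈ 582.19.
Orders per year = D / Q* = 25,992 / 582.19 ≈ 44.645.

N ≈ 44.6 orders per year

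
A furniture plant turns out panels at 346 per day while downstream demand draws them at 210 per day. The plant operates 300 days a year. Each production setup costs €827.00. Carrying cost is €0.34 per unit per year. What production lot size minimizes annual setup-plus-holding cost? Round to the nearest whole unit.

Q* ≈ 27,923 panels

Annual demand D = 210 × 300 = 63,000.
Production build-up factor (1 − d/p) = 1 − 210/346 = 0.3931.
Q* = √(2DS / (H(1 − d/p))) = √(2 × 63,000 × 827 / (0.34 × 0.3931)).
= √(104,202,000 / 0.1336) ≈ 27923.327.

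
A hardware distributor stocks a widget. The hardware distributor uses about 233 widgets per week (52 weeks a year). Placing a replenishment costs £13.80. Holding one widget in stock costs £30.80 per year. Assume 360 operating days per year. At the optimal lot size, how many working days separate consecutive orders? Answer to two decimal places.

T ≈ 3.10 days

Annual demand D = 233 × 52 = 12,116.
The optimal lot size = √(2DS/H) = √(2 × 12,116 × 13.8 / 30.8) ≈ 104.20.
Cycle time = Q*/D × 360 = 104.20 / 12,116 × 360 ≈ 3.096 days.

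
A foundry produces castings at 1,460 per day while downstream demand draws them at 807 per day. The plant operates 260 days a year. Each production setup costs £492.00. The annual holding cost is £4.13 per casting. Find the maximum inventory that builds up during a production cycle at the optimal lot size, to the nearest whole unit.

I_max ≈ 4,729 castings

Annual demand D = 807 × 260 = 209,820.
Production build-up factor (1 − d/p) = 1 − 807/1,460 = 0.4473.
Q* = √(2DS / (H(1 − d/p))) = √(2 × 209,820 × 492 / (4.13 × 0.4473)).
= √(206,462,880 / 1.8472) ≈ 10572.211.
Maximum inventory = Q*(1 − d/p) = 10572.211 × 0.4473 ≈ 4728.530.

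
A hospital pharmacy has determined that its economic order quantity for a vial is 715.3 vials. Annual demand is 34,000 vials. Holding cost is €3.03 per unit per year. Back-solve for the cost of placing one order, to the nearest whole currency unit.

S ≈ €23

Invert the EOQ relation Q*² = 2DS/H.
From Q* = √(2DS/H): S = Q*²H / (2D) = 715.3² × 3.03 / (2 × 34,000) = 22.7987.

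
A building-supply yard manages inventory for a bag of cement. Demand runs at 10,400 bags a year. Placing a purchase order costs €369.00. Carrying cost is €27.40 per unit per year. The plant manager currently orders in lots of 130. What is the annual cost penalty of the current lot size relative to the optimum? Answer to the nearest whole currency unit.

Extra cost ≈ €16,799 per year

EOQ = √(2DS/H) = √(2 × 10,400 × 369 / 27.4) ≈ 529.26.
Cost at Q* = (D/Q*)S + (Q*/2)H = √(2DSH) ≈ €14,501.74.
Cost at Q = 130: (10,400/130)×369 + (130/2)×27.4 = €29,520.00 + €1,781.00 = €31,301.00.
Excess = €31,301.00 − €14,501.74 = €16,799.26.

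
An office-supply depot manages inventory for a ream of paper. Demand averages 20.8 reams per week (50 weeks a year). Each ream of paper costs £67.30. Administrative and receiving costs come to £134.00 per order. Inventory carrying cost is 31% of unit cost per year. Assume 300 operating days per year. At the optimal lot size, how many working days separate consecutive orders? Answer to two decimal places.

Annual demand D = 20.8 × 50 = 1,040.
Holding cost H = 0.31 × £67.30 = £20.8630 per unit per year.
The optimal lot size = √(2DS/H) = √(2 × 1,040 × 134 / 20.863) ≈ 115.58.
Cycle time = Q*/D × 300 = 115.58 / 1,040 × 300 ≈ 33.341 days.

T ≈ 33.34 days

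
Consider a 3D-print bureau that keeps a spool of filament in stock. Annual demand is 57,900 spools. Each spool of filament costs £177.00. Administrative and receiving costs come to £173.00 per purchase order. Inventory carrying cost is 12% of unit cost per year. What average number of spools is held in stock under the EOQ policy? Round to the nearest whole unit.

Holding cost H = 0.12 × £177.00 = £21.2400 per unit per year.
The optimal lot size = √(2DS/H) = √(2 × 57,900 × 173 / 21.24) ≈ 971.18.
Average inventory = Q*/2 ≈ 971.18 / 2 = 485.590.

Average inventory ≈ 486 spools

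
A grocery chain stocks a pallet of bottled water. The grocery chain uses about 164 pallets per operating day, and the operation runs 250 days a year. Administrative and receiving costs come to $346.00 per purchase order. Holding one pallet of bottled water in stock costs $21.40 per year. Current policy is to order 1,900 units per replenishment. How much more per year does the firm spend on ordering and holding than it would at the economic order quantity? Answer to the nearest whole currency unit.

Annual demand D = 164 × 250 = 41,000.
EOQ = √(2DS/H) = √(2 × 41,000 × 346 / 21.4) ≈ 1151.43.
Cost at Q* = (D/Q*)S + (Q*/2)H = √(2DSH) ≈ $24,640.63.
Cost at Q = 1,900: (41,000/1,900)×346 + (1,900/2)×21.4 = $7,466.32 + $20,330.00 = $27,796.32.
Excess = $27,796.32 − $24,640.63 = $3,155.68.

Extra cost ≈ $3,156 per year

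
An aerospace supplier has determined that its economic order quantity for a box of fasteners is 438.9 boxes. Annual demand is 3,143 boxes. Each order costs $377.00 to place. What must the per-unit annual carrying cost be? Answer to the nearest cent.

H ≈ $12.30

The basic EOQ model gives Q* = √(2DS/H); rearrange for the unknown.
From Q* = √(2DS/H): H = 2DS / Q*² = 2 × 3,143 × 377 / 438.9² = 12.3023.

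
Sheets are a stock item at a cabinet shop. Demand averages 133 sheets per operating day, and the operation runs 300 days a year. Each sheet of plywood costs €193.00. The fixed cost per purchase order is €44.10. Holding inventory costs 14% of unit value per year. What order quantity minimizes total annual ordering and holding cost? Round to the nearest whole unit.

Q* ≈ 361 sheets

Annual demand D = 133 × 300 = 39,900.
Holding cost H = 0.14 × €193.00 = €27.0200 per unit per year.
EOQ = √(2DS / H) = √(2 × 39,900 × 44.1 / 27.02).
= √(3,519,180 / 27.02) = √130,243.5233 ≈ 360.893.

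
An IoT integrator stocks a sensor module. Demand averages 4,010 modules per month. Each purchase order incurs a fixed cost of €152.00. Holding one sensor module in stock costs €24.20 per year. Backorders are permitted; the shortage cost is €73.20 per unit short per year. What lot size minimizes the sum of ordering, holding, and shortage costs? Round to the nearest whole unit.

Q* ≈ 897 modules

Annual demand D = 4,010 × 12 = 48,120.
With planned backorders, Q* = √(2DS/H) · √((H+B)/B).
√(2DS/H) = √(2 × 48,120 × 152 / 24.2) = 777.485.
√((H+B)/B) = √((24.2+73.2)/73.2) = 1.1535.
Q* ≈ 896.842.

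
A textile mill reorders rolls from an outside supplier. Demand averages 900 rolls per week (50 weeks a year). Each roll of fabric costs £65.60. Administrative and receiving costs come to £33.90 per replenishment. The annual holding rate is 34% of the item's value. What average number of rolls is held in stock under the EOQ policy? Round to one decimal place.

Annual demand D = 900 × 50 = 45,000.
Holding cost H = 0.34 × £65.60 = £22.3040 per unit per year.
The optimal lot size = √(2DS/H) = √(2 × 45,000 × 33.9 / 22.304) ≈ 369.85.
Average inventory = Q*/2 ≈ 369.85 / 2 = 184.927.

Average inventory ≈ 184.9 rolls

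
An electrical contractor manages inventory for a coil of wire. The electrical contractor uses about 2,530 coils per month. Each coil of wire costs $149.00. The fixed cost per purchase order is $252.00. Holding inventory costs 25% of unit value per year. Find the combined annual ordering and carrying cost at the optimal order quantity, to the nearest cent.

TC* ≈ $23,874.23

Annual demand D = 2,530 × 12 = 30,360.
Holding cost H = 0.25 × $149.00 = $37.2500 per unit per year.
The optimal lot size = √(2DS/H) = √(2 × 30,360 × 252 / 37.25) ≈ 640.92.
At the optimum the two cost components are equal, so total cost = 2·(Q*/2)H = Q*·H.
Minimum total = √(2DSH) = √(2 × 30,360 × 252 × 37.25) ≈ 23874.225.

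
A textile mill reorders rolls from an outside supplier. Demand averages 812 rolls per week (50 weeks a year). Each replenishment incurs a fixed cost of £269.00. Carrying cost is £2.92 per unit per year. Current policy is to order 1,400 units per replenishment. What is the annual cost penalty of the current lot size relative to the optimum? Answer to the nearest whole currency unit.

Annual demand D = 812 × 50 = 40,600.
EOQ = √(2DS/H) = √(2 × 40,600 × 269 / 2.92) ≈ 2735.03.
Cost at Q* = (D/Q*)S + (Q*/2)H = √(2DSH) ≈ £7,986.30.
Cost at Q = 1,400: (40,600/1,400)×269 + (1,400/2)×2.92 = £7,801.00 + £2,044.00 = £9,845.00.
Excess = £9,845.00 − £7,986.30 = £1,858.70.

Extra cost ≈ £1,859 per year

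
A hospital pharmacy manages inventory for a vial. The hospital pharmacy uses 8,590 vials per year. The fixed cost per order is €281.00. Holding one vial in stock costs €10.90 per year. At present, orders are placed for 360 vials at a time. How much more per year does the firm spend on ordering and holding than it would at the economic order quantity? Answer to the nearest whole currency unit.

Extra cost ≈ €1,413 per year

EOQ = √(2DS/H) = √(2 × 8,590 × 281 / 10.9) ≈ 665.51.
Cost at Q* = (D/Q*)S + (Q*/2)H = √(2DSH) ≈ €7,254.01.
Cost at Q = 360: (8,590/360)×281 + (360/2)×10.9 = €6,704.97 + €1,962.00 = €8,666.97.
Excess = €8,666.97 − €7,254.01 = €1,412.96.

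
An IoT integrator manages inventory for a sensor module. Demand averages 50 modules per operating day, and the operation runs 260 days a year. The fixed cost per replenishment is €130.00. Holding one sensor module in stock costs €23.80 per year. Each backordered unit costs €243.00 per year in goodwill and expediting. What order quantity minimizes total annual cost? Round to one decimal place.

Annual demand D = 50 × 260 = 13,000.
With planned backorders, Q* = √(2DS/H) · √((H+B)/B).
√(2DS/H) = √(2 × 13,000 × 130 / 23.8) = 376.851.
√((H+B)/B) = √((23.8+243)/243) = 1.0478.
Q* ≈ 394.875.

Q* ≈ 394.9 modules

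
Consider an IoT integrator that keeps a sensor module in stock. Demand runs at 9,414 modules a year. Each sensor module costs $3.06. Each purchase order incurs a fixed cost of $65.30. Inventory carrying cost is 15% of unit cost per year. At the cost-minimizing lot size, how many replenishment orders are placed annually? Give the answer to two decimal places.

N ≈ 5.75 orders per year

Holding cost H = 0.15 × $3.06 = $0.4590 per unit per year.
EOQ = √(2DS/H) = √(2 × 9,414 × 65.3 / 0.459) ≈ 1636.64.
Orders per year = D / Q* = 9,414 / 1636.64 ≈ 5.752.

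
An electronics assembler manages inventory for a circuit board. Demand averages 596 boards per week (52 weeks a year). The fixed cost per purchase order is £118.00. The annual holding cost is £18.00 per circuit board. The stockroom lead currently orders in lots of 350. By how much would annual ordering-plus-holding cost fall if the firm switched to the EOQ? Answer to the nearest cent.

Annual demand D = 596 × 52 = 30,992.
EOQ = √(2DS/H) = √(2 × 30,992 × 118 / 18) ≈ 637.45.
Cost at Q* = (D/Q*)S + (Q*/2)H = √(2DSH) ≈ £11,474.06.
Cost at Q = 350: (30,992/350)×118 + (350/2)×18 = £10,448.73 + £3,150.00 = £13,598.73.
Excess = £13,598.73 − £11,474.06 = £2,124.67.

Extra cost ≈ £2,124.67 per year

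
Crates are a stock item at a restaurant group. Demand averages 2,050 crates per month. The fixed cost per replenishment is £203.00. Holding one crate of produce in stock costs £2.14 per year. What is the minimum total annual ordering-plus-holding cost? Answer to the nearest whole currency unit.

Annual demand D = 2,050 × 12 = 24,600.
EOQ = √(2DS/H) = √(2 × 24,600 × 203 / 2.14) ≈ 2160.35.
At Q*, ordering cost (D/Q*)S equals holding cost (Q*/2)H, each = √(DSH/2).
Minimum total = √(2DSH) = √(2 × 24,600 × 203 × 2.14) ≈ 4623.144.

TC* ≈ £4,623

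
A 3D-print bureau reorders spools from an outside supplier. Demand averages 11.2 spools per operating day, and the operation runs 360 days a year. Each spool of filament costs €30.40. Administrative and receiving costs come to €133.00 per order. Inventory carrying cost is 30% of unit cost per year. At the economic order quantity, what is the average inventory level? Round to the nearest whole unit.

Annual demand D = 11.2 × 360 = 4,032.
Holding cost H = 0.30 × €30.40 = €9.1200 per unit per year.
The optimal lot size = √(2DS/H) = √(2 × 4,032 × 133 / 9.12) ≈ 342.93.
Average inventory = Q*/2 ≈ 342.93 / 2 = 171.464.

Average inventory ≈ 171 spools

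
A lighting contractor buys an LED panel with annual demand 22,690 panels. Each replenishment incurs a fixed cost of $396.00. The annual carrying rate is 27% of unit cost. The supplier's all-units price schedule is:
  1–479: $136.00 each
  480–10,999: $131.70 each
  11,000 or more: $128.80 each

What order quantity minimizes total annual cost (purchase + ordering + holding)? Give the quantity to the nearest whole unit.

Q* ≈ 711 panels

Holding cost per unit per year at price C is H = 0.27·C.
Candidates are each tier's EOQ (if it falls in that tier) and each price-break quantity.
Tier 1 ($136.00): EOQ = 699.6 exceeds tier's upper bound 479, so this tier is dominated.
EOQ at $131.70 = 710.9 (feasible in tier 2): TC = 22,690×$131.70 + (22,690/710.9)×396 + (710.9/2)×0.27×$131.70 = $3,013,551.69.
EOQ at $128.80 = 718.9 < 11000, so use break Q=11000: TC = 22,690×$128.80 + (22,690/11000.0)×396 + (11000.0/2)×0.27×$128.80 = $3,114,556.84.
Lowest total cost is $3,013,551.69 at Q = 710.9.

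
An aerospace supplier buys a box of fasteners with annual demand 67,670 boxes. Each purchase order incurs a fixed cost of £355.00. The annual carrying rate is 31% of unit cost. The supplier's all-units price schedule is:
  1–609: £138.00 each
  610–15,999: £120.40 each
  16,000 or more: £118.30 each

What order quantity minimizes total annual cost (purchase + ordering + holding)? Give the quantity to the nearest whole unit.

Holding cost per unit per year at price C is H = 0.31·C.
Candidates are each tier's EOQ (if it falls in that tier) and each price-break quantity.
Tier 1 (£138.00): EOQ = 1059.8 exceeds tier's upper bound 609, so this tier is dominated.
EOQ at £120.40 = 1134.6 (feasible in tier 2): TC = 67,670×£120.40 + (67,670/1134.6)×355 + (1134.6/2)×0.31×£120.40 = £8,189,814.87.
EOQ at £118.30 = 1144.6 < 16000, so use break Q=16000: TC = 67,670×£118.30 + (67,670/16000.0)×355 + (16000.0/2)×0.31×£118.30 = £8,300,246.43.
Lowest total cost is £8,189,814.87 at Q = 1134.6.

Q* ≈ 1,135 boxes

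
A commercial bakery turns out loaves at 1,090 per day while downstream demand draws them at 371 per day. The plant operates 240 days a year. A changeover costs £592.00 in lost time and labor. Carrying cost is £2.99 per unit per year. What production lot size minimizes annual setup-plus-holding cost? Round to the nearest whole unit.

Annual demand D = 371 × 240 = 89,040.
Production build-up factor (1 − d/p) = 1 − 371/1,090 = 0.6596.
Q* = √(2DS / (H(1 − d/p))) = √(2 × 89,040 × 592 / (2.99 × 0.6596)).
= √(105,423,360 / 1.9723) ≈ 7311.082.

Q* ≈ 7,311 loaves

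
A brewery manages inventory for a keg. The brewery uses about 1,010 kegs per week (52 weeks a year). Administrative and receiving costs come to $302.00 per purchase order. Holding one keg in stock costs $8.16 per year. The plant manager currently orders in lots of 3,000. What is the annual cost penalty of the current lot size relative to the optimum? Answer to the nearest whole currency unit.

Extra cost ≈ $1,438 per year

Annual demand D = 1,010 × 52 = 52,520.
EOQ = √(2DS/H) = √(2 × 52,520 × 302 / 8.16) ≈ 1971.68.
Cost at Q* = (D/Q*)S + (Q*/2)H = √(2DSH) ≈ $16,088.88.
Cost at Q = 3,000: (52,520/3,000)×302 + (3,000/2)×8.16 = $5,287.01 + $12,240.00 = $17,527.01.
Excess = $17,527.01 − $16,088.88 = $1,438.13.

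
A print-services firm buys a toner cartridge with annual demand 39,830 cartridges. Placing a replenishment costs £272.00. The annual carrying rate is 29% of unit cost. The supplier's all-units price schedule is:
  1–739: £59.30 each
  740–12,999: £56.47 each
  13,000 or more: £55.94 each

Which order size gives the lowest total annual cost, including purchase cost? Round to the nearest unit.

Holding cost per unit per year at price C is H = 0.29·C.
For each price level, check whether its EOQ is feasible; otherwise the best quantity at that price is the breakpoint.
Tier 1 (£59.30): EOQ = 1122.5 exceeds tier's upper bound 739, so this tier is dominated.
EOQ at £56.47 = 1150.3 (feasible in tier 2): TC = 39,830×£56.47 + (39,830/1150.3)×272 + (1150.3/2)×0.29×£56.47 = £2,268,037.13.
EOQ at £55.94 = 1155.7 < 13000, so use break Q=13000: TC = 39,830×£55.94 + (39,830/13000.0)×272 + (13000.0/2)×0.29×£55.94 = £2,334,370.47.
Lowest total cost is £2,268,037.13 at Q = 1150.3.

Q* ≈ 1,150 cartridges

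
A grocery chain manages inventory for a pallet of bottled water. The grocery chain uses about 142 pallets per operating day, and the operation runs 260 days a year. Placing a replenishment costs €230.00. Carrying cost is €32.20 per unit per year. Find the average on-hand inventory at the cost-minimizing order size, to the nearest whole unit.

Average inventory ≈ 363 pallets

Annual demand D = 142 × 260 = 36,920.
The optimal lot size = √(2DS/H) = √(2 × 36,920 × 230 / 32.2) ≈ 726.24.
Average inventory = Q*/2 ≈ 726.24 / 2 = 363.121.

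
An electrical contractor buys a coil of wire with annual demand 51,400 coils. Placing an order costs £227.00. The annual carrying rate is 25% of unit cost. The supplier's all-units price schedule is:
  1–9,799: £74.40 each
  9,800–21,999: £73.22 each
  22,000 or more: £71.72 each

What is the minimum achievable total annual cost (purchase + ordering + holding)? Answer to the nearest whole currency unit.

Holding cost per unit per year at price C is H = 0.25·C.
Evaluate total cost at each tier's feasible EOQ or, if the EOQ is below the tier, at the tier's minimum quantity.
EOQ at £74.40 = 1120.1 (feasible in tier 1): TC = 51,400×£74.40 + (51,400/1120.1)×227 + (1120.1/2)×0.25×£74.40 = £3,844,993.68.
EOQ at £73.22 = 1129.1 < 9800, so use break Q=9800: TC = 51,400×£73.22 + (51,400/9800.0)×227 + (9800.0/2)×0.25×£73.22 = £3,854,393.09.
EOQ at £71.72 = 1140.8 < 22000, so use break Q=22000: TC = 51,400×£71.72 + (51,400/22000.0)×227 + (22000.0/2)×0.25×£71.72 = £3,884,168.35.
Lowest total cost among the candidates is at Q = 1120.1.

TC* ≈ £3,844,994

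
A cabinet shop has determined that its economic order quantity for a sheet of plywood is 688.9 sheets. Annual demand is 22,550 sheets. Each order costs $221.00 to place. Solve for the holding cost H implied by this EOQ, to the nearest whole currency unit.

H ≈ $21

Squaring Q* = √(2DS/H) gives Q*² = 2DS/H.
From Q* = √(2DS/H): H = 2DS / Q*² = 2 × 22,550 × 221 / 688.9² = 21.0018.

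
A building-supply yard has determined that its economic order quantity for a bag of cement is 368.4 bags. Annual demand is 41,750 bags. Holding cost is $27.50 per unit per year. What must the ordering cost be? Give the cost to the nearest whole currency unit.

The basic EOQ model gives Q* = √(2DS/H); rearrange for the unknown.
From Q* = √(2DS/H): S = Q*²H / (2D) = 368.4² × 27.5 / (2 × 41,750) = 44.6977.

S ≈ $45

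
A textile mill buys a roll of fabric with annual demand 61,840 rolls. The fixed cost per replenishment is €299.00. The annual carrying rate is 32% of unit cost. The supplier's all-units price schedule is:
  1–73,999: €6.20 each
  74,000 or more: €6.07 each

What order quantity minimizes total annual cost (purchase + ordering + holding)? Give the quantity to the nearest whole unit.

Q* ≈ 4,317 rolls

Holding cost per unit per year at price C is H = 0.32·C.
Evaluate total cost at each tier's feasible EOQ or, if the EOQ is below the tier, at the tier's minimum quantity.
EOQ at €6.20 = 4317.3 (feasible in tier 1): TC = 61,840×€6.20 + (61,840/4317.3)×299 + (4317.3/2)×0.32×€6.20 = €391,973.57.
EOQ at €6.07 = 4363.3 < 74000, so use break Q=74000: TC = 61,840×€6.07 + (61,840/74000.0)×299 + (74000.0/2)×0.32×€6.07 = €447,487.47.
Lowest total cost is €391,973.57 at Q = 4317.3.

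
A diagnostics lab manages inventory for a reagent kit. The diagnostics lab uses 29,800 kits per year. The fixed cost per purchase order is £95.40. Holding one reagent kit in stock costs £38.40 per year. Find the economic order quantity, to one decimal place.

Q* ≈ 384.8 kits

EOQ = √(2DS / H) = √(2 × 29,800 × 95.4 / 38.4).
= √(5,685,840 / 38.4) = √148,068.75 ≈ 384.797.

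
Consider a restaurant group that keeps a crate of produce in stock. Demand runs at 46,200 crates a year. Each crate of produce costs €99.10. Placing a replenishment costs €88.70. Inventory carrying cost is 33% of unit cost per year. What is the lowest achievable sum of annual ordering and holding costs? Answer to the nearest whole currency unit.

TC* ≈ €16,372

Holding cost H = 0.33 × €99.10 = €32.7030 per unit per year.
The optimal lot size = √(2DS/H) = √(2 × 46,200 × 88.7 / 32.703) ≈ 500.62.
At Q*, ordering cost (D/Q*)S equals holding cost (Q*/2)H, each = √(DSH/2).
Minimum total = √(2DSH) = √(2 × 46,200 × 88.7 × 32.703) ≈ 16371.618.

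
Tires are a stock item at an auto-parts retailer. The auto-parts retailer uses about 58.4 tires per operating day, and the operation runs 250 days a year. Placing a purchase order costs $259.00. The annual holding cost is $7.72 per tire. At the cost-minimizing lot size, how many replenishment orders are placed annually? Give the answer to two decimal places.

Annual demand D = 58.4 × 250 = 14,600.
Q* = √(2DS/H) = √(2 × 14,600 × 259 / 7.72) ≈ 989.77.
Orders per year = D / Q* = 14,600 / 989.77 ≈ 14.751.

N ≈ 14.75 orders per year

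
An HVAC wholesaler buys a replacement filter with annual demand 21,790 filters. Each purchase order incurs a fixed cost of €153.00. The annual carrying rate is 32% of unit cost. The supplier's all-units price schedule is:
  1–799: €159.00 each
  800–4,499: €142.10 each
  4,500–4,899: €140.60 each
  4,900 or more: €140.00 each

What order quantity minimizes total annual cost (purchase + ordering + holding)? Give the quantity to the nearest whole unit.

Holding cost per unit per year at price C is H = 0.32·C.
Evaluate total cost at each tier's feasible EOQ or, if the EOQ is below the tier, at the tier's minimum quantity.
EOQ at €159.00 = 362.0 (feasible in tier 1): TC = 21,790×€159.00 + (21,790/362.0)×153 + (362.0/2)×0.32×€159.00 = €3,483,028.87.
EOQ at €142.10 = 382.9 < 800, so use break Q=800: TC = 21,790×€142.10 + (21,790/800.0)×153 + (800.0/2)×0.32×€142.10 = €3,118,715.14.
EOQ at €140.60 = 385.0 < 4500, so use break Q=4500: TC = 21,790×€140.60 + (21,790/4500.0)×153 + (4500.0/2)×0.32×€140.60 = €3,165,646.86.
EOQ at €140.00 = 385.8 < 4900, so use break Q=4900: TC = 21,790×€140.00 + (21,790/4900.0)×153 + (4900.0/2)×0.32×€140.00 = €3,161,040.38.
Lowest total cost is €3,118,715.14 at Q = 800.0.

Q* ≈ 800 filters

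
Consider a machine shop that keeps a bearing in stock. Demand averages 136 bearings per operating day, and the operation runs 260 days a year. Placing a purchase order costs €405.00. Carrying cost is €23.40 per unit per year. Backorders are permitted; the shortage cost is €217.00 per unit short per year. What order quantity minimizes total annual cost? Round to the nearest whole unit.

Annual demand D = 136 × 260 = 35,360.
With planned backorders, Q* = √(2DS/H) · √((H+B)/B).
√(2DS/H) = √(2 × 35,360 × 405 / 23.4) = 1106.345.
√((H+B)/B) = √((23.4+217)/217) = 1.0525.
Q* ≈ 1164.469.

Q* ≈ 1,164 bearings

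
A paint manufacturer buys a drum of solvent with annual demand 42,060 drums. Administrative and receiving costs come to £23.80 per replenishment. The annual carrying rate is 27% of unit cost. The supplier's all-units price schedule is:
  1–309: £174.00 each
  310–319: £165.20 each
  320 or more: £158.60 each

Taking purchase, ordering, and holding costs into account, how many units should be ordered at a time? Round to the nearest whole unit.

Holding cost per unit per year at price C is H = 0.27·C.
Evaluate total cost at each tier's feasible EOQ or, if the EOQ is below the tier, at the tier's minimum quantity.
EOQ at £174.00 = 206.4 (feasible in tier 1): TC = 42,060×£174.00 + (42,060/206.4)×23.8 + (206.4/2)×0.27×£174.00 = £7,328,138.28.
EOQ at £165.20 = 211.9 < 310, so use break Q=310: TC = 42,060×£165.20 + (42,060/310.0)×23.8 + (310.0/2)×0.27×£165.20 = £6,958,454.74.
EOQ at £158.60 = 216.2 < 320, so use break Q=320: TC = 42,060×£158.60 + (42,060/320.0)×23.8 + (320.0/2)×0.27×£158.60 = £6,680,695.73.
Lowest total cost is £6,680,695.73 at Q = 320.0.

Q* ≈ 320 drums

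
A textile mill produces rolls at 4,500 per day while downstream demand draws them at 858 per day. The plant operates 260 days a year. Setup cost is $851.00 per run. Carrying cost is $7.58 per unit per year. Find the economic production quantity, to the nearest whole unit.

Q* ≈ 7,867 rolls

Annual demand D = 858 × 260 = 223,080.
Production build-up factor (1 − d/p) = 1 − 858/4,500 = 0.8093.
Q* = √(2DS / (H(1 − d/p))) = √(2 × 223,080 × 851 / (7.58 × 0.8093)).
= √(379,682,160 / 6.1347) ≈ 7867.048.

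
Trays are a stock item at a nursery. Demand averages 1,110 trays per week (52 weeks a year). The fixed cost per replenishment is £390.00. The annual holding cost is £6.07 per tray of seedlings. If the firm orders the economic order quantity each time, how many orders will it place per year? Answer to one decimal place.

Annual demand D = 1,110 × 52 = 57,720.
EOQ = √(2DS/H) = √(2 × 57,720 × 390 / 6.07) ≈ 2723.43.
Orders per year = D / Q* = 57,720 / 2723.43 ≈ 21.194.

N ≈ 21.2 orders per year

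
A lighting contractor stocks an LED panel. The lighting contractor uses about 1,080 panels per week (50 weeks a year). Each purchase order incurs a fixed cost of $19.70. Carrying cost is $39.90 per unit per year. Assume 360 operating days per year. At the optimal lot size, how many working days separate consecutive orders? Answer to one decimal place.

Annual demand D = 1,080 × 50 = 54,000.
The optimal lot size = √(2DS/H) = √(2 × 54,000 × 19.7 / 39.9) ≈ 230.92.
Cycle time = Q*/D × 360 = 230.92 / 54,000 × 360 ≈ 1.539 days.

T ≈ 1.5 days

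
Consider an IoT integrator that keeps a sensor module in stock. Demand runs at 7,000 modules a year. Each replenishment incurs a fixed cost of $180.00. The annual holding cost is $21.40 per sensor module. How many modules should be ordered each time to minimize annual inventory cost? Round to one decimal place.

Q* ≈ 343.2 modules

EOQ = √(2DS / H) = √(2 × 7,000 × 180 / 21.4).
= √(2,520,000 / 21.4) = √117,757.0093 ≈ 343.157.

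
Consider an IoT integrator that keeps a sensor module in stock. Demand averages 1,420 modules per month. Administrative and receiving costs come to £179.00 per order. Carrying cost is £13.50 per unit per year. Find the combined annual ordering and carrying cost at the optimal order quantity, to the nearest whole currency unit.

Annual demand D = 1,420 × 12 = 17,040.
EOQ = √(2DS/H) = √(2 × 17,040 × 179 / 13.5) ≈ 672.22.
At Q*, ordering cost (D/Q*)S equals holding cost (Q*/2)H, each = √(DSH/2).
Minimum total = √(2DSH) = √(2 × 17,040 × 179 × 13.5) ≈ 9074.928.

TC* ≈ £9,075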